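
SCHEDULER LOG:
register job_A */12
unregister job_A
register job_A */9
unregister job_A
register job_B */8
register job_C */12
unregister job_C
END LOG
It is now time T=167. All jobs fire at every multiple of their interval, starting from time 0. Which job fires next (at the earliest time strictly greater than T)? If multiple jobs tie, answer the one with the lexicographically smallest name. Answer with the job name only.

Answer: job_B

Derivation:
Op 1: register job_A */12 -> active={job_A:*/12}
Op 2: unregister job_A -> active={}
Op 3: register job_A */9 -> active={job_A:*/9}
Op 4: unregister job_A -> active={}
Op 5: register job_B */8 -> active={job_B:*/8}
Op 6: register job_C */12 -> active={job_B:*/8, job_C:*/12}
Op 7: unregister job_C -> active={job_B:*/8}
  job_B: interval 8, next fire after T=167 is 168
Earliest = 168, winner (lex tiebreak) = job_B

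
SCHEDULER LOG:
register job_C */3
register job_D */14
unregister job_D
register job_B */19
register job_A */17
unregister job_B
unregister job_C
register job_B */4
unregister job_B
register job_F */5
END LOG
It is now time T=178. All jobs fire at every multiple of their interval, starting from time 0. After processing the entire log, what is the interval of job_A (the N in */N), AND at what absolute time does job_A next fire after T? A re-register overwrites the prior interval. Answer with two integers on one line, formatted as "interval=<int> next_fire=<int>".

Op 1: register job_C */3 -> active={job_C:*/3}
Op 2: register job_D */14 -> active={job_C:*/3, job_D:*/14}
Op 3: unregister job_D -> active={job_C:*/3}
Op 4: register job_B */19 -> active={job_B:*/19, job_C:*/3}
Op 5: register job_A */17 -> active={job_A:*/17, job_B:*/19, job_C:*/3}
Op 6: unregister job_B -> active={job_A:*/17, job_C:*/3}
Op 7: unregister job_C -> active={job_A:*/17}
Op 8: register job_B */4 -> active={job_A:*/17, job_B:*/4}
Op 9: unregister job_B -> active={job_A:*/17}
Op 10: register job_F */5 -> active={job_A:*/17, job_F:*/5}
Final interval of job_A = 17
Next fire of job_A after T=178: (178//17+1)*17 = 187

Answer: interval=17 next_fire=187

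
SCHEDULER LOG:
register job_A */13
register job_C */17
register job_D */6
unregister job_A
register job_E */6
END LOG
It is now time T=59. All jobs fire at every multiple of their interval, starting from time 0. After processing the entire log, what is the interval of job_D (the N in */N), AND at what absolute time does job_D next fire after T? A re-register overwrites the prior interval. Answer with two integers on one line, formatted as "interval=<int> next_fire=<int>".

Op 1: register job_A */13 -> active={job_A:*/13}
Op 2: register job_C */17 -> active={job_A:*/13, job_C:*/17}
Op 3: register job_D */6 -> active={job_A:*/13, job_C:*/17, job_D:*/6}
Op 4: unregister job_A -> active={job_C:*/17, job_D:*/6}
Op 5: register job_E */6 -> active={job_C:*/17, job_D:*/6, job_E:*/6}
Final interval of job_D = 6
Next fire of job_D after T=59: (59//6+1)*6 = 60

Answer: interval=6 next_fire=60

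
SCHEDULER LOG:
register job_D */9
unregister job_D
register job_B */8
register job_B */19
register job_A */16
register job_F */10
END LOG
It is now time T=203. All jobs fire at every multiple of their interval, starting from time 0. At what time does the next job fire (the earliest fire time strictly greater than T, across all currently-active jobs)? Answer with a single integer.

Op 1: register job_D */9 -> active={job_D:*/9}
Op 2: unregister job_D -> active={}
Op 3: register job_B */8 -> active={job_B:*/8}
Op 4: register job_B */19 -> active={job_B:*/19}
Op 5: register job_A */16 -> active={job_A:*/16, job_B:*/19}
Op 6: register job_F */10 -> active={job_A:*/16, job_B:*/19, job_F:*/10}
  job_A: interval 16, next fire after T=203 is 208
  job_B: interval 19, next fire after T=203 is 209
  job_F: interval 10, next fire after T=203 is 210
Earliest fire time = 208 (job job_A)

Answer: 208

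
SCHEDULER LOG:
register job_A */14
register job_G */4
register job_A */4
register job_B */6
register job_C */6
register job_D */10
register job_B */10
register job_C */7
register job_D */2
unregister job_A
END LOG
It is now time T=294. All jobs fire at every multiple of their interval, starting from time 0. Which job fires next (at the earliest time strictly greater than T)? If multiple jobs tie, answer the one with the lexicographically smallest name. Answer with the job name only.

Answer: job_D

Derivation:
Op 1: register job_A */14 -> active={job_A:*/14}
Op 2: register job_G */4 -> active={job_A:*/14, job_G:*/4}
Op 3: register job_A */4 -> active={job_A:*/4, job_G:*/4}
Op 4: register job_B */6 -> active={job_A:*/4, job_B:*/6, job_G:*/4}
Op 5: register job_C */6 -> active={job_A:*/4, job_B:*/6, job_C:*/6, job_G:*/4}
Op 6: register job_D */10 -> active={job_A:*/4, job_B:*/6, job_C:*/6, job_D:*/10, job_G:*/4}
Op 7: register job_B */10 -> active={job_A:*/4, job_B:*/10, job_C:*/6, job_D:*/10, job_G:*/4}
Op 8: register job_C */7 -> active={job_A:*/4, job_B:*/10, job_C:*/7, job_D:*/10, job_G:*/4}
Op 9: register job_D */2 -> active={job_A:*/4, job_B:*/10, job_C:*/7, job_D:*/2, job_G:*/4}
Op 10: unregister job_A -> active={job_B:*/10, job_C:*/7, job_D:*/2, job_G:*/4}
  job_B: interval 10, next fire after T=294 is 300
  job_C: interval 7, next fire after T=294 is 301
  job_D: interval 2, next fire after T=294 is 296
  job_G: interval 4, next fire after T=294 is 296
Earliest = 296, winner (lex tiebreak) = job_D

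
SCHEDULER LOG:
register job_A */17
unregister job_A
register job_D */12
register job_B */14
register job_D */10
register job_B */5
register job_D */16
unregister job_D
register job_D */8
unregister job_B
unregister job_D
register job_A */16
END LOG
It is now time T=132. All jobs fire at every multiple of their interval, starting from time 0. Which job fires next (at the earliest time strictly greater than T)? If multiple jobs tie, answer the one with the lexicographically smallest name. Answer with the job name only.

Op 1: register job_A */17 -> active={job_A:*/17}
Op 2: unregister job_A -> active={}
Op 3: register job_D */12 -> active={job_D:*/12}
Op 4: register job_B */14 -> active={job_B:*/14, job_D:*/12}
Op 5: register job_D */10 -> active={job_B:*/14, job_D:*/10}
Op 6: register job_B */5 -> active={job_B:*/5, job_D:*/10}
Op 7: register job_D */16 -> active={job_B:*/5, job_D:*/16}
Op 8: unregister job_D -> active={job_B:*/5}
Op 9: register job_D */8 -> active={job_B:*/5, job_D:*/8}
Op 10: unregister job_B -> active={job_D:*/8}
Op 11: unregister job_D -> active={}
Op 12: register job_A */16 -> active={job_A:*/16}
  job_A: interval 16, next fire after T=132 is 144
Earliest = 144, winner (lex tiebreak) = job_A

Answer: job_A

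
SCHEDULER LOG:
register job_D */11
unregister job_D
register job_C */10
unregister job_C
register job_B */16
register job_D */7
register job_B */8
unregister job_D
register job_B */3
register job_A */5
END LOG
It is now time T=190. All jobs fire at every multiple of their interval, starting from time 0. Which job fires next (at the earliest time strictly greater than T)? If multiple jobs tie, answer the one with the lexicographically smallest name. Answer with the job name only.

Op 1: register job_D */11 -> active={job_D:*/11}
Op 2: unregister job_D -> active={}
Op 3: register job_C */10 -> active={job_C:*/10}
Op 4: unregister job_C -> active={}
Op 5: register job_B */16 -> active={job_B:*/16}
Op 6: register job_D */7 -> active={job_B:*/16, job_D:*/7}
Op 7: register job_B */8 -> active={job_B:*/8, job_D:*/7}
Op 8: unregister job_D -> active={job_B:*/8}
Op 9: register job_B */3 -> active={job_B:*/3}
Op 10: register job_A */5 -> active={job_A:*/5, job_B:*/3}
  job_A: interval 5, next fire after T=190 is 195
  job_B: interval 3, next fire after T=190 is 192
Earliest = 192, winner (lex tiebreak) = job_B

Answer: job_B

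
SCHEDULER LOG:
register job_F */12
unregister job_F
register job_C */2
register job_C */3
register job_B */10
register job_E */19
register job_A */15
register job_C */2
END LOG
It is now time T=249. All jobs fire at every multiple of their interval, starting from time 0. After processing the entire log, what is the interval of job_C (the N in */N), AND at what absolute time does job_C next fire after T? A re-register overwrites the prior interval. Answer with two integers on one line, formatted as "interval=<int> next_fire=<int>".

Op 1: register job_F */12 -> active={job_F:*/12}
Op 2: unregister job_F -> active={}
Op 3: register job_C */2 -> active={job_C:*/2}
Op 4: register job_C */3 -> active={job_C:*/3}
Op 5: register job_B */10 -> active={job_B:*/10, job_C:*/3}
Op 6: register job_E */19 -> active={job_B:*/10, job_C:*/3, job_E:*/19}
Op 7: register job_A */15 -> active={job_A:*/15, job_B:*/10, job_C:*/3, job_E:*/19}
Op 8: register job_C */2 -> active={job_A:*/15, job_B:*/10, job_C:*/2, job_E:*/19}
Final interval of job_C = 2
Next fire of job_C after T=249: (249//2+1)*2 = 250

Answer: interval=2 next_fire=250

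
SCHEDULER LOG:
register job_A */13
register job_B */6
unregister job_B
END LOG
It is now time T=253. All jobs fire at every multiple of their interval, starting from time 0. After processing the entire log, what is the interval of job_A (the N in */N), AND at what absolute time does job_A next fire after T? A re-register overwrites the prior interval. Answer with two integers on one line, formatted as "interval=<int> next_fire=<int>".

Answer: interval=13 next_fire=260

Derivation:
Op 1: register job_A */13 -> active={job_A:*/13}
Op 2: register job_B */6 -> active={job_A:*/13, job_B:*/6}
Op 3: unregister job_B -> active={job_A:*/13}
Final interval of job_A = 13
Next fire of job_A after T=253: (253//13+1)*13 = 260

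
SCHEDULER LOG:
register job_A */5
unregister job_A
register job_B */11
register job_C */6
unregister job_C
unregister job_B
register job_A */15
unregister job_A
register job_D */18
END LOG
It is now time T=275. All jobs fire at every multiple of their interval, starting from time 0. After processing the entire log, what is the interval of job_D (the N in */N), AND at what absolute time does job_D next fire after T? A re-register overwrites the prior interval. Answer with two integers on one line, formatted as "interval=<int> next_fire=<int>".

Answer: interval=18 next_fire=288

Derivation:
Op 1: register job_A */5 -> active={job_A:*/5}
Op 2: unregister job_A -> active={}
Op 3: register job_B */11 -> active={job_B:*/11}
Op 4: register job_C */6 -> active={job_B:*/11, job_C:*/6}
Op 5: unregister job_C -> active={job_B:*/11}
Op 6: unregister job_B -> active={}
Op 7: register job_A */15 -> active={job_A:*/15}
Op 8: unregister job_A -> active={}
Op 9: register job_D */18 -> active={job_D:*/18}
Final interval of job_D = 18
Next fire of job_D after T=275: (275//18+1)*18 = 288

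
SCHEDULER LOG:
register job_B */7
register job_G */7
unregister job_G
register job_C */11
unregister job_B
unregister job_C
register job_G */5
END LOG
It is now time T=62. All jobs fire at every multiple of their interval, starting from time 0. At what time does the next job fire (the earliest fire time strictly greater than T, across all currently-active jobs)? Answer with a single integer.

Op 1: register job_B */7 -> active={job_B:*/7}
Op 2: register job_G */7 -> active={job_B:*/7, job_G:*/7}
Op 3: unregister job_G -> active={job_B:*/7}
Op 4: register job_C */11 -> active={job_B:*/7, job_C:*/11}
Op 5: unregister job_B -> active={job_C:*/11}
Op 6: unregister job_C -> active={}
Op 7: register job_G */5 -> active={job_G:*/5}
  job_G: interval 5, next fire after T=62 is 65
Earliest fire time = 65 (job job_G)

Answer: 65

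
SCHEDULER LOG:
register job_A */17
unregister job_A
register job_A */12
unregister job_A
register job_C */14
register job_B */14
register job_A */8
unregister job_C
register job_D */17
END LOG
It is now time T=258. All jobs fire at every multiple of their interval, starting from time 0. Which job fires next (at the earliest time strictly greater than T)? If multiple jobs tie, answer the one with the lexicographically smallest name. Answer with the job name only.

Op 1: register job_A */17 -> active={job_A:*/17}
Op 2: unregister job_A -> active={}
Op 3: register job_A */12 -> active={job_A:*/12}
Op 4: unregister job_A -> active={}
Op 5: register job_C */14 -> active={job_C:*/14}
Op 6: register job_B */14 -> active={job_B:*/14, job_C:*/14}
Op 7: register job_A */8 -> active={job_A:*/8, job_B:*/14, job_C:*/14}
Op 8: unregister job_C -> active={job_A:*/8, job_B:*/14}
Op 9: register job_D */17 -> active={job_A:*/8, job_B:*/14, job_D:*/17}
  job_A: interval 8, next fire after T=258 is 264
  job_B: interval 14, next fire after T=258 is 266
  job_D: interval 17, next fire after T=258 is 272
Earliest = 264, winner (lex tiebreak) = job_A

Answer: job_A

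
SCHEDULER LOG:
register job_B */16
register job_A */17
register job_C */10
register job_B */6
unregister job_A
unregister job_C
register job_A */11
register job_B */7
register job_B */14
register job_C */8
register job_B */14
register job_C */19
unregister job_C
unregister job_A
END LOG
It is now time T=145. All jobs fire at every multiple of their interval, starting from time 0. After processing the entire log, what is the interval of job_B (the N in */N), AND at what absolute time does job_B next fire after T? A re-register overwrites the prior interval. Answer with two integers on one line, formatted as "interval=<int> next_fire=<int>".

Op 1: register job_B */16 -> active={job_B:*/16}
Op 2: register job_A */17 -> active={job_A:*/17, job_B:*/16}
Op 3: register job_C */10 -> active={job_A:*/17, job_B:*/16, job_C:*/10}
Op 4: register job_B */6 -> active={job_A:*/17, job_B:*/6, job_C:*/10}
Op 5: unregister job_A -> active={job_B:*/6, job_C:*/10}
Op 6: unregister job_C -> active={job_B:*/6}
Op 7: register job_A */11 -> active={job_A:*/11, job_B:*/6}
Op 8: register job_B */7 -> active={job_A:*/11, job_B:*/7}
Op 9: register job_B */14 -> active={job_A:*/11, job_B:*/14}
Op 10: register job_C */8 -> active={job_A:*/11, job_B:*/14, job_C:*/8}
Op 11: register job_B */14 -> active={job_A:*/11, job_B:*/14, job_C:*/8}
Op 12: register job_C */19 -> active={job_A:*/11, job_B:*/14, job_C:*/19}
Op 13: unregister job_C -> active={job_A:*/11, job_B:*/14}
Op 14: unregister job_A -> active={job_B:*/14}
Final interval of job_B = 14
Next fire of job_B after T=145: (145//14+1)*14 = 154

Answer: interval=14 next_fire=154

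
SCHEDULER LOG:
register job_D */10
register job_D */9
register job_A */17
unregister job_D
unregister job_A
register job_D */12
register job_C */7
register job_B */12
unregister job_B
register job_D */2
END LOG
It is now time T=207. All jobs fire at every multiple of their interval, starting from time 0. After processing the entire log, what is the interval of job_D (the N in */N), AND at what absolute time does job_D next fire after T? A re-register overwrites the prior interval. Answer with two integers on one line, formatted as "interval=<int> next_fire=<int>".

Answer: interval=2 next_fire=208

Derivation:
Op 1: register job_D */10 -> active={job_D:*/10}
Op 2: register job_D */9 -> active={job_D:*/9}
Op 3: register job_A */17 -> active={job_A:*/17, job_D:*/9}
Op 4: unregister job_D -> active={job_A:*/17}
Op 5: unregister job_A -> active={}
Op 6: register job_D */12 -> active={job_D:*/12}
Op 7: register job_C */7 -> active={job_C:*/7, job_D:*/12}
Op 8: register job_B */12 -> active={job_B:*/12, job_C:*/7, job_D:*/12}
Op 9: unregister job_B -> active={job_C:*/7, job_D:*/12}
Op 10: register job_D */2 -> active={job_C:*/7, job_D:*/2}
Final interval of job_D = 2
Next fire of job_D after T=207: (207//2+1)*2 = 208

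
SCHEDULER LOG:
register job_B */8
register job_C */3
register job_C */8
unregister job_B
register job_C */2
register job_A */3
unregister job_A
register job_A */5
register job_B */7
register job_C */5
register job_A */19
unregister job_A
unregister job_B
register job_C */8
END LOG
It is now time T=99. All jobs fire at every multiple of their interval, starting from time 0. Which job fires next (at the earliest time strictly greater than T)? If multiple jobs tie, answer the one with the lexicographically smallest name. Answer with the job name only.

Op 1: register job_B */8 -> active={job_B:*/8}
Op 2: register job_C */3 -> active={job_B:*/8, job_C:*/3}
Op 3: register job_C */8 -> active={job_B:*/8, job_C:*/8}
Op 4: unregister job_B -> active={job_C:*/8}
Op 5: register job_C */2 -> active={job_C:*/2}
Op 6: register job_A */3 -> active={job_A:*/3, job_C:*/2}
Op 7: unregister job_A -> active={job_C:*/2}
Op 8: register job_A */5 -> active={job_A:*/5, job_C:*/2}
Op 9: register job_B */7 -> active={job_A:*/5, job_B:*/7, job_C:*/2}
Op 10: register job_C */5 -> active={job_A:*/5, job_B:*/7, job_C:*/5}
Op 11: register job_A */19 -> active={job_A:*/19, job_B:*/7, job_C:*/5}
Op 12: unregister job_A -> active={job_B:*/7, job_C:*/5}
Op 13: unregister job_B -> active={job_C:*/5}
Op 14: register job_C */8 -> active={job_C:*/8}
  job_C: interval 8, next fire after T=99 is 104
Earliest = 104, winner (lex tiebreak) = job_C

Answer: job_C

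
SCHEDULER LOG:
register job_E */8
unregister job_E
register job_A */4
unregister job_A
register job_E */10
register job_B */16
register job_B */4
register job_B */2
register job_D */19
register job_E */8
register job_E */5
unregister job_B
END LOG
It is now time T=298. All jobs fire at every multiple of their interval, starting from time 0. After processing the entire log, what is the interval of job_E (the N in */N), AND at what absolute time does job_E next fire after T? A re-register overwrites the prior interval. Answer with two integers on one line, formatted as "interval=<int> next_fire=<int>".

Answer: interval=5 next_fire=300

Derivation:
Op 1: register job_E */8 -> active={job_E:*/8}
Op 2: unregister job_E -> active={}
Op 3: register job_A */4 -> active={job_A:*/4}
Op 4: unregister job_A -> active={}
Op 5: register job_E */10 -> active={job_E:*/10}
Op 6: register job_B */16 -> active={job_B:*/16, job_E:*/10}
Op 7: register job_B */4 -> active={job_B:*/4, job_E:*/10}
Op 8: register job_B */2 -> active={job_B:*/2, job_E:*/10}
Op 9: register job_D */19 -> active={job_B:*/2, job_D:*/19, job_E:*/10}
Op 10: register job_E */8 -> active={job_B:*/2, job_D:*/19, job_E:*/8}
Op 11: register job_E */5 -> active={job_B:*/2, job_D:*/19, job_E:*/5}
Op 12: unregister job_B -> active={job_D:*/19, job_E:*/5}
Final interval of job_E = 5
Next fire of job_E after T=298: (298//5+1)*5 = 300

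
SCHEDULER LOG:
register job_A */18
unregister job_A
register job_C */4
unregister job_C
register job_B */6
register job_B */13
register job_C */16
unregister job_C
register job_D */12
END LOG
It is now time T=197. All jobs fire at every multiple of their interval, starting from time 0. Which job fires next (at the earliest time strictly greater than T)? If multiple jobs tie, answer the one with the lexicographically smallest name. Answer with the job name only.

Op 1: register job_A */18 -> active={job_A:*/18}
Op 2: unregister job_A -> active={}
Op 3: register job_C */4 -> active={job_C:*/4}
Op 4: unregister job_C -> active={}
Op 5: register job_B */6 -> active={job_B:*/6}
Op 6: register job_B */13 -> active={job_B:*/13}
Op 7: register job_C */16 -> active={job_B:*/13, job_C:*/16}
Op 8: unregister job_C -> active={job_B:*/13}
Op 9: register job_D */12 -> active={job_B:*/13, job_D:*/12}
  job_B: interval 13, next fire after T=197 is 208
  job_D: interval 12, next fire after T=197 is 204
Earliest = 204, winner (lex tiebreak) = job_D

Answer: job_D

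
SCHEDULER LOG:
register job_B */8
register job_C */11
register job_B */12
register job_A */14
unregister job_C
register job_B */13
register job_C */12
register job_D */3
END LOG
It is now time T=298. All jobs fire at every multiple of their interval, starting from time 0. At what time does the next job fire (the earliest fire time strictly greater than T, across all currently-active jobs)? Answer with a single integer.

Op 1: register job_B */8 -> active={job_B:*/8}
Op 2: register job_C */11 -> active={job_B:*/8, job_C:*/11}
Op 3: register job_B */12 -> active={job_B:*/12, job_C:*/11}
Op 4: register job_A */14 -> active={job_A:*/14, job_B:*/12, job_C:*/11}
Op 5: unregister job_C -> active={job_A:*/14, job_B:*/12}
Op 6: register job_B */13 -> active={job_A:*/14, job_B:*/13}
Op 7: register job_C */12 -> active={job_A:*/14, job_B:*/13, job_C:*/12}
Op 8: register job_D */3 -> active={job_A:*/14, job_B:*/13, job_C:*/12, job_D:*/3}
  job_A: interval 14, next fire after T=298 is 308
  job_B: interval 13, next fire after T=298 is 299
  job_C: interval 12, next fire after T=298 is 300
  job_D: interval 3, next fire after T=298 is 300
Earliest fire time = 299 (job job_B)

Answer: 299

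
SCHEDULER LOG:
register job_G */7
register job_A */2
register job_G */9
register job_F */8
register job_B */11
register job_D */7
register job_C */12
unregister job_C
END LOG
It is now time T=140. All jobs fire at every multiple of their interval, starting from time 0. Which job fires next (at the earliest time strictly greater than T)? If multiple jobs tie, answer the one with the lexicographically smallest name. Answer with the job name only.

Answer: job_A

Derivation:
Op 1: register job_G */7 -> active={job_G:*/7}
Op 2: register job_A */2 -> active={job_A:*/2, job_G:*/7}
Op 3: register job_G */9 -> active={job_A:*/2, job_G:*/9}
Op 4: register job_F */8 -> active={job_A:*/2, job_F:*/8, job_G:*/9}
Op 5: register job_B */11 -> active={job_A:*/2, job_B:*/11, job_F:*/8, job_G:*/9}
Op 6: register job_D */7 -> active={job_A:*/2, job_B:*/11, job_D:*/7, job_F:*/8, job_G:*/9}
Op 7: register job_C */12 -> active={job_A:*/2, job_B:*/11, job_C:*/12, job_D:*/7, job_F:*/8, job_G:*/9}
Op 8: unregister job_C -> active={job_A:*/2, job_B:*/11, job_D:*/7, job_F:*/8, job_G:*/9}
  job_A: interval 2, next fire after T=140 is 142
  job_B: interval 11, next fire after T=140 is 143
  job_D: interval 7, next fire after T=140 is 147
  job_F: interval 8, next fire after T=140 is 144
  job_G: interval 9, next fire after T=140 is 144
Earliest = 142, winner (lex tiebreak) = job_A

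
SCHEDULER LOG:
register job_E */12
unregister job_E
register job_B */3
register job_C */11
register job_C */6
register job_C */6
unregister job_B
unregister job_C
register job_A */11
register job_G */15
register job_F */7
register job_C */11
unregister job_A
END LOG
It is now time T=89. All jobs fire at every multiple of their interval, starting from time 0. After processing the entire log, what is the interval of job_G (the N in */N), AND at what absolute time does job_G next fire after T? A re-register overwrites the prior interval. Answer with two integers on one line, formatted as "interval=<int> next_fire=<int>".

Op 1: register job_E */12 -> active={job_E:*/12}
Op 2: unregister job_E -> active={}
Op 3: register job_B */3 -> active={job_B:*/3}
Op 4: register job_C */11 -> active={job_B:*/3, job_C:*/11}
Op 5: register job_C */6 -> active={job_B:*/3, job_C:*/6}
Op 6: register job_C */6 -> active={job_B:*/3, job_C:*/6}
Op 7: unregister job_B -> active={job_C:*/6}
Op 8: unregister job_C -> active={}
Op 9: register job_A */11 -> active={job_A:*/11}
Op 10: register job_G */15 -> active={job_A:*/11, job_G:*/15}
Op 11: register job_F */7 -> active={job_A:*/11, job_F:*/7, job_G:*/15}
Op 12: register job_C */11 -> active={job_A:*/11, job_C:*/11, job_F:*/7, job_G:*/15}
Op 13: unregister job_A -> active={job_C:*/11, job_F:*/7, job_G:*/15}
Final interval of job_G = 15
Next fire of job_G after T=89: (89//15+1)*15 = 90

Answer: interval=15 next_fire=90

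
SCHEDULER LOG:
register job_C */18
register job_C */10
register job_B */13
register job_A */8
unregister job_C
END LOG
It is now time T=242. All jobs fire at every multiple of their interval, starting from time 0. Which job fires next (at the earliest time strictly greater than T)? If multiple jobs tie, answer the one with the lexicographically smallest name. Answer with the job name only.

Op 1: register job_C */18 -> active={job_C:*/18}
Op 2: register job_C */10 -> active={job_C:*/10}
Op 3: register job_B */13 -> active={job_B:*/13, job_C:*/10}
Op 4: register job_A */8 -> active={job_A:*/8, job_B:*/13, job_C:*/10}
Op 5: unregister job_C -> active={job_A:*/8, job_B:*/13}
  job_A: interval 8, next fire after T=242 is 248
  job_B: interval 13, next fire after T=242 is 247
Earliest = 247, winner (lex tiebreak) = job_B

Answer: job_B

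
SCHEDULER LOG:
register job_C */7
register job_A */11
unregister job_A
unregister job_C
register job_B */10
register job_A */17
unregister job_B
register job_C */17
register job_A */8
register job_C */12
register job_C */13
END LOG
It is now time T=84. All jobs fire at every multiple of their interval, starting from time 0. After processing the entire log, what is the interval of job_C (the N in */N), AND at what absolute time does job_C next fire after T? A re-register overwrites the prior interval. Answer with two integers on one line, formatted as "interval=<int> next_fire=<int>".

Op 1: register job_C */7 -> active={job_C:*/7}
Op 2: register job_A */11 -> active={job_A:*/11, job_C:*/7}
Op 3: unregister job_A -> active={job_C:*/7}
Op 4: unregister job_C -> active={}
Op 5: register job_B */10 -> active={job_B:*/10}
Op 6: register job_A */17 -> active={job_A:*/17, job_B:*/10}
Op 7: unregister job_B -> active={job_A:*/17}
Op 8: register job_C */17 -> active={job_A:*/17, job_C:*/17}
Op 9: register job_A */8 -> active={job_A:*/8, job_C:*/17}
Op 10: register job_C */12 -> active={job_A:*/8, job_C:*/12}
Op 11: register job_C */13 -> active={job_A:*/8, job_C:*/13}
Final interval of job_C = 13
Next fire of job_C after T=84: (84//13+1)*13 = 91

Answer: interval=13 next_fire=91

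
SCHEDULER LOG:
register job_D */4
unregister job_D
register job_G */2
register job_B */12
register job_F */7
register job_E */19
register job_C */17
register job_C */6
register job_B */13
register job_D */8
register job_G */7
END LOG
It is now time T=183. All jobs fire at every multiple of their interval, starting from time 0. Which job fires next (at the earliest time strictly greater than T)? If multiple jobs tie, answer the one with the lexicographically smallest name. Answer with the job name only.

Op 1: register job_D */4 -> active={job_D:*/4}
Op 2: unregister job_D -> active={}
Op 3: register job_G */2 -> active={job_G:*/2}
Op 4: register job_B */12 -> active={job_B:*/12, job_G:*/2}
Op 5: register job_F */7 -> active={job_B:*/12, job_F:*/7, job_G:*/2}
Op 6: register job_E */19 -> active={job_B:*/12, job_E:*/19, job_F:*/7, job_G:*/2}
Op 7: register job_C */17 -> active={job_B:*/12, job_C:*/17, job_E:*/19, job_F:*/7, job_G:*/2}
Op 8: register job_C */6 -> active={job_B:*/12, job_C:*/6, job_E:*/19, job_F:*/7, job_G:*/2}
Op 9: register job_B */13 -> active={job_B:*/13, job_C:*/6, job_E:*/19, job_F:*/7, job_G:*/2}
Op 10: register job_D */8 -> active={job_B:*/13, job_C:*/6, job_D:*/8, job_E:*/19, job_F:*/7, job_G:*/2}
Op 11: register job_G */7 -> active={job_B:*/13, job_C:*/6, job_D:*/8, job_E:*/19, job_F:*/7, job_G:*/7}
  job_B: interval 13, next fire after T=183 is 195
  job_C: interval 6, next fire after T=183 is 186
  job_D: interval 8, next fire after T=183 is 184
  job_E: interval 19, next fire after T=183 is 190
  job_F: interval 7, next fire after T=183 is 189
  job_G: interval 7, next fire after T=183 is 189
Earliest = 184, winner (lex tiebreak) = job_D

Answer: job_D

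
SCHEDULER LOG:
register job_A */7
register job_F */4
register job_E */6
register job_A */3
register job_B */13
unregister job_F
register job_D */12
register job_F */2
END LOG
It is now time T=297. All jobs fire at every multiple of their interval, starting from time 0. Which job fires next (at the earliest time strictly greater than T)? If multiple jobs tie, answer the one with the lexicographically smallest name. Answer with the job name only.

Op 1: register job_A */7 -> active={job_A:*/7}
Op 2: register job_F */4 -> active={job_A:*/7, job_F:*/4}
Op 3: register job_E */6 -> active={job_A:*/7, job_E:*/6, job_F:*/4}
Op 4: register job_A */3 -> active={job_A:*/3, job_E:*/6, job_F:*/4}
Op 5: register job_B */13 -> active={job_A:*/3, job_B:*/13, job_E:*/6, job_F:*/4}
Op 6: unregister job_F -> active={job_A:*/3, job_B:*/13, job_E:*/6}
Op 7: register job_D */12 -> active={job_A:*/3, job_B:*/13, job_D:*/12, job_E:*/6}
Op 8: register job_F */2 -> active={job_A:*/3, job_B:*/13, job_D:*/12, job_E:*/6, job_F:*/2}
  job_A: interval 3, next fire after T=297 is 300
  job_B: interval 13, next fire after T=297 is 299
  job_D: interval 12, next fire after T=297 is 300
  job_E: interval 6, next fire after T=297 is 300
  job_F: interval 2, next fire after T=297 is 298
Earliest = 298, winner (lex tiebreak) = job_F

Answer: job_F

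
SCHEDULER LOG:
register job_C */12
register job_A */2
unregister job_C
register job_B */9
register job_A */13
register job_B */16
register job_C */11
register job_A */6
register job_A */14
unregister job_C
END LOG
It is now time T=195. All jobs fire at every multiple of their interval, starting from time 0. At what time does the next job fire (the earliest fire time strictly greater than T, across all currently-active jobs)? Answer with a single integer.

Op 1: register job_C */12 -> active={job_C:*/12}
Op 2: register job_A */2 -> active={job_A:*/2, job_C:*/12}
Op 3: unregister job_C -> active={job_A:*/2}
Op 4: register job_B */9 -> active={job_A:*/2, job_B:*/9}
Op 5: register job_A */13 -> active={job_A:*/13, job_B:*/9}
Op 6: register job_B */16 -> active={job_A:*/13, job_B:*/16}
Op 7: register job_C */11 -> active={job_A:*/13, job_B:*/16, job_C:*/11}
Op 8: register job_A */6 -> active={job_A:*/6, job_B:*/16, job_C:*/11}
Op 9: register job_A */14 -> active={job_A:*/14, job_B:*/16, job_C:*/11}
Op 10: unregister job_C -> active={job_A:*/14, job_B:*/16}
  job_A: interval 14, next fire after T=195 is 196
  job_B: interval 16, next fire after T=195 is 208
Earliest fire time = 196 (job job_A)

Answer: 196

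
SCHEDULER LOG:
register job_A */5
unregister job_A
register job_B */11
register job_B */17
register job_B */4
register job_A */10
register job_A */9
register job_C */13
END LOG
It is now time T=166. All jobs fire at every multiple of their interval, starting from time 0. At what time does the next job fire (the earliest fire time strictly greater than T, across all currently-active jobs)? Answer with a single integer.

Answer: 168

Derivation:
Op 1: register job_A */5 -> active={job_A:*/5}
Op 2: unregister job_A -> active={}
Op 3: register job_B */11 -> active={job_B:*/11}
Op 4: register job_B */17 -> active={job_B:*/17}
Op 5: register job_B */4 -> active={job_B:*/4}
Op 6: register job_A */10 -> active={job_A:*/10, job_B:*/4}
Op 7: register job_A */9 -> active={job_A:*/9, job_B:*/4}
Op 8: register job_C */13 -> active={job_A:*/9, job_B:*/4, job_C:*/13}
  job_A: interval 9, next fire after T=166 is 171
  job_B: interval 4, next fire after T=166 is 168
  job_C: interval 13, next fire after T=166 is 169
Earliest fire time = 168 (job job_B)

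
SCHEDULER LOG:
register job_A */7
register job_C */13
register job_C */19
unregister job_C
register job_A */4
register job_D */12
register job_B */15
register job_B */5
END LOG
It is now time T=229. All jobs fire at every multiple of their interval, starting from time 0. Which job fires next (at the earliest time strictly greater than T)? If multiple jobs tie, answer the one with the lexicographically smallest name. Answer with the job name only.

Op 1: register job_A */7 -> active={job_A:*/7}
Op 2: register job_C */13 -> active={job_A:*/7, job_C:*/13}
Op 3: register job_C */19 -> active={job_A:*/7, job_C:*/19}
Op 4: unregister job_C -> active={job_A:*/7}
Op 5: register job_A */4 -> active={job_A:*/4}
Op 6: register job_D */12 -> active={job_A:*/4, job_D:*/12}
Op 7: register job_B */15 -> active={job_A:*/4, job_B:*/15, job_D:*/12}
Op 8: register job_B */5 -> active={job_A:*/4, job_B:*/5, job_D:*/12}
  job_A: interval 4, next fire after T=229 is 232
  job_B: interval 5, next fire after T=229 is 230
  job_D: interval 12, next fire after T=229 is 240
Earliest = 230, winner (lex tiebreak) = job_B

Answer: job_B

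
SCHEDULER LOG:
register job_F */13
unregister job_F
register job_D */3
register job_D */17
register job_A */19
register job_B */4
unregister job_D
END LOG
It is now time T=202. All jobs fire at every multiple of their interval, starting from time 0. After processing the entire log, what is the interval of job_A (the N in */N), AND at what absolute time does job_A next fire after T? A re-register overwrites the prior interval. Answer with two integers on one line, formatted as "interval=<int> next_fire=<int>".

Answer: interval=19 next_fire=209

Derivation:
Op 1: register job_F */13 -> active={job_F:*/13}
Op 2: unregister job_F -> active={}
Op 3: register job_D */3 -> active={job_D:*/3}
Op 4: register job_D */17 -> active={job_D:*/17}
Op 5: register job_A */19 -> active={job_A:*/19, job_D:*/17}
Op 6: register job_B */4 -> active={job_A:*/19, job_B:*/4, job_D:*/17}
Op 7: unregister job_D -> active={job_A:*/19, job_B:*/4}
Final interval of job_A = 19
Next fire of job_A after T=202: (202//19+1)*19 = 209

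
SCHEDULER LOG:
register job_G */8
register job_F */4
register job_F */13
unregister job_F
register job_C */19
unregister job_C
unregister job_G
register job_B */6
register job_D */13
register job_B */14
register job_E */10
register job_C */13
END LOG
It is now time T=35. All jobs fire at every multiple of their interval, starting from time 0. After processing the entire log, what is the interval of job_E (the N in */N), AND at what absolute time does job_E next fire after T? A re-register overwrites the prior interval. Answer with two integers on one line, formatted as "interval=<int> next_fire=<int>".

Op 1: register job_G */8 -> active={job_G:*/8}
Op 2: register job_F */4 -> active={job_F:*/4, job_G:*/8}
Op 3: register job_F */13 -> active={job_F:*/13, job_G:*/8}
Op 4: unregister job_F -> active={job_G:*/8}
Op 5: register job_C */19 -> active={job_C:*/19, job_G:*/8}
Op 6: unregister job_C -> active={job_G:*/8}
Op 7: unregister job_G -> active={}
Op 8: register job_B */6 -> active={job_B:*/6}
Op 9: register job_D */13 -> active={job_B:*/6, job_D:*/13}
Op 10: register job_B */14 -> active={job_B:*/14, job_D:*/13}
Op 11: register job_E */10 -> active={job_B:*/14, job_D:*/13, job_E:*/10}
Op 12: register job_C */13 -> active={job_B:*/14, job_C:*/13, job_D:*/13, job_E:*/10}
Final interval of job_E = 10
Next fire of job_E after T=35: (35//10+1)*10 = 40

Answer: interval=10 next_fire=40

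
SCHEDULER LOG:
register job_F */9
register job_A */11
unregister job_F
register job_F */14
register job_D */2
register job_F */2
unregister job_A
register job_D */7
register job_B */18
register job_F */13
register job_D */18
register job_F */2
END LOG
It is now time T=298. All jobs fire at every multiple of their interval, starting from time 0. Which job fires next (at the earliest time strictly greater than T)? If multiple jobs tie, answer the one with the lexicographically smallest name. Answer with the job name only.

Answer: job_F

Derivation:
Op 1: register job_F */9 -> active={job_F:*/9}
Op 2: register job_A */11 -> active={job_A:*/11, job_F:*/9}
Op 3: unregister job_F -> active={job_A:*/11}
Op 4: register job_F */14 -> active={job_A:*/11, job_F:*/14}
Op 5: register job_D */2 -> active={job_A:*/11, job_D:*/2, job_F:*/14}
Op 6: register job_F */2 -> active={job_A:*/11, job_D:*/2, job_F:*/2}
Op 7: unregister job_A -> active={job_D:*/2, job_F:*/2}
Op 8: register job_D */7 -> active={job_D:*/7, job_F:*/2}
Op 9: register job_B */18 -> active={job_B:*/18, job_D:*/7, job_F:*/2}
Op 10: register job_F */13 -> active={job_B:*/18, job_D:*/7, job_F:*/13}
Op 11: register job_D */18 -> active={job_B:*/18, job_D:*/18, job_F:*/13}
Op 12: register job_F */2 -> active={job_B:*/18, job_D:*/18, job_F:*/2}
  job_B: interval 18, next fire after T=298 is 306
  job_D: interval 18, next fire after T=298 is 306
  job_F: interval 2, next fire after T=298 is 300
Earliest = 300, winner (lex tiebreak) = job_F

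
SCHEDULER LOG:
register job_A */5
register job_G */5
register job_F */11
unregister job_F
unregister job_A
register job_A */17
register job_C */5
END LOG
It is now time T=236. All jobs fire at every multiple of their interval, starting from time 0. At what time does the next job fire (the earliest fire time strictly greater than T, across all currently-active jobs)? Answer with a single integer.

Answer: 238

Derivation:
Op 1: register job_A */5 -> active={job_A:*/5}
Op 2: register job_G */5 -> active={job_A:*/5, job_G:*/5}
Op 3: register job_F */11 -> active={job_A:*/5, job_F:*/11, job_G:*/5}
Op 4: unregister job_F -> active={job_A:*/5, job_G:*/5}
Op 5: unregister job_A -> active={job_G:*/5}
Op 6: register job_A */17 -> active={job_A:*/17, job_G:*/5}
Op 7: register job_C */5 -> active={job_A:*/17, job_C:*/5, job_G:*/5}
  job_A: interval 17, next fire after T=236 is 238
  job_C: interval 5, next fire after T=236 is 240
  job_G: interval 5, next fire after T=236 is 240
Earliest fire time = 238 (job job_A)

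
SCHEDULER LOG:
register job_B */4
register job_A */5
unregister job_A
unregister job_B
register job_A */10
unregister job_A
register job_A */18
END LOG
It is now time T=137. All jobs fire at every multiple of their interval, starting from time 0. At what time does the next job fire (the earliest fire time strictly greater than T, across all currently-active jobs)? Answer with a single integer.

Answer: 144

Derivation:
Op 1: register job_B */4 -> active={job_B:*/4}
Op 2: register job_A */5 -> active={job_A:*/5, job_B:*/4}
Op 3: unregister job_A -> active={job_B:*/4}
Op 4: unregister job_B -> active={}
Op 5: register job_A */10 -> active={job_A:*/10}
Op 6: unregister job_A -> active={}
Op 7: register job_A */18 -> active={job_A:*/18}
  job_A: interval 18, next fire after T=137 is 144
Earliest fire time = 144 (job job_A)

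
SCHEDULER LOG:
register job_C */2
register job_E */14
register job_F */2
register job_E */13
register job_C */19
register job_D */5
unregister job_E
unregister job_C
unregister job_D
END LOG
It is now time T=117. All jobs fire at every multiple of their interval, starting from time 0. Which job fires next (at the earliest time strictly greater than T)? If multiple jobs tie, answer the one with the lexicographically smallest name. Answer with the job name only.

Answer: job_F

Derivation:
Op 1: register job_C */2 -> active={job_C:*/2}
Op 2: register job_E */14 -> active={job_C:*/2, job_E:*/14}
Op 3: register job_F */2 -> active={job_C:*/2, job_E:*/14, job_F:*/2}
Op 4: register job_E */13 -> active={job_C:*/2, job_E:*/13, job_F:*/2}
Op 5: register job_C */19 -> active={job_C:*/19, job_E:*/13, job_F:*/2}
Op 6: register job_D */5 -> active={job_C:*/19, job_D:*/5, job_E:*/13, job_F:*/2}
Op 7: unregister job_E -> active={job_C:*/19, job_D:*/5, job_F:*/2}
Op 8: unregister job_C -> active={job_D:*/5, job_F:*/2}
Op 9: unregister job_D -> active={job_F:*/2}
  job_F: interval 2, next fire after T=117 is 118
Earliest = 118, winner (lex tiebreak) = job_F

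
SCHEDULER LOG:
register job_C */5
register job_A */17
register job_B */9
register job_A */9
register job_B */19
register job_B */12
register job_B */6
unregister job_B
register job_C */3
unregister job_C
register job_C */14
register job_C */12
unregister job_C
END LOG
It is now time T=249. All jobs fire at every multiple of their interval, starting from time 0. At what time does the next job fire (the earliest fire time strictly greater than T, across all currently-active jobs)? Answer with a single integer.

Answer: 252

Derivation:
Op 1: register job_C */5 -> active={job_C:*/5}
Op 2: register job_A */17 -> active={job_A:*/17, job_C:*/5}
Op 3: register job_B */9 -> active={job_A:*/17, job_B:*/9, job_C:*/5}
Op 4: register job_A */9 -> active={job_A:*/9, job_B:*/9, job_C:*/5}
Op 5: register job_B */19 -> active={job_A:*/9, job_B:*/19, job_C:*/5}
Op 6: register job_B */12 -> active={job_A:*/9, job_B:*/12, job_C:*/5}
Op 7: register job_B */6 -> active={job_A:*/9, job_B:*/6, job_C:*/5}
Op 8: unregister job_B -> active={job_A:*/9, job_C:*/5}
Op 9: register job_C */3 -> active={job_A:*/9, job_C:*/3}
Op 10: unregister job_C -> active={job_A:*/9}
Op 11: register job_C */14 -> active={job_A:*/9, job_C:*/14}
Op 12: register job_C */12 -> active={job_A:*/9, job_C:*/12}
Op 13: unregister job_C -> active={job_A:*/9}
  job_A: interval 9, next fire after T=249 is 252
Earliest fire time = 252 (job job_A)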